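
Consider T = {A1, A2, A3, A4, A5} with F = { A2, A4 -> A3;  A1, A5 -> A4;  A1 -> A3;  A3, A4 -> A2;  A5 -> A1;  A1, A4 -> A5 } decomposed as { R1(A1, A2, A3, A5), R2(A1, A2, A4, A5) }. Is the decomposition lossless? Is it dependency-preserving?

Lossless test: (A1, A2, A5)⁺ = {A1, A2, A3, A4, A5}, which contains all of one fragment — lossless.
Dependency preservation: the restricted closure of {A2, A4} across the fragments never reaches {A3}, so A2, A4 → A3 cannot be enforced without a join — not preserved.

lossless but not dependency-preserving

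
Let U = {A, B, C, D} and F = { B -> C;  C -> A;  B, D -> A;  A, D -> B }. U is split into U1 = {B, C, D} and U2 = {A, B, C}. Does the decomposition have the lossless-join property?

Common attributes: U1 ∩ U2 = {B, C}.
Closure of {B, C}: C → A applies, adding A. So (B, C)⁺ = {A, B, C}.
This closure contains every attribute of U2, so U1 ∩ U2 → U2. The join is lossless.

Yes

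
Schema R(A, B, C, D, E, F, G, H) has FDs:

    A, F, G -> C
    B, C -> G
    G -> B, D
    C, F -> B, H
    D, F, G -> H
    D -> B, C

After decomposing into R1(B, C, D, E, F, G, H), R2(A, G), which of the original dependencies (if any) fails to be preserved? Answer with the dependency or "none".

none

A, F, G → C: restricted closure across fragments reaches C.
B, C → G lies within R1.
G → B, D lies within R1.
C, F → B, H lies within R1.
D, F, G → H lies within R1.
D → B, C lies within R1.
Every dependency is enforceable on the fragments, so the decomposition is dependency-preserving.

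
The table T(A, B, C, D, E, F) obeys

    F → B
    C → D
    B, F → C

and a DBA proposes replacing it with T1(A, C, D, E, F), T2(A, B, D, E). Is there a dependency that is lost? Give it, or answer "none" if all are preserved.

F → B

Check F → B: no single fragment contains all of {B, F}, and the restricted closure of {F} across the fragments never reaches {B}.
C → D is preserved.
B, F → C is preserved.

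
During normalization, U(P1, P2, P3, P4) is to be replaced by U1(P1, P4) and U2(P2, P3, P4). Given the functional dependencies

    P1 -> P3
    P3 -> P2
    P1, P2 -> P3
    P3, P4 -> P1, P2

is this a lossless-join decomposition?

Common attributes: U1 ∩ U2 = {P4}.
No dependency enlarges {P4}, so (P4)⁺ = {P4}.
The closure contains neither all of U1 = {P1, P4} nor all of U2 = {P2, P3, P4}, so the common attributes are not a superkey of either fragment. The join is lossy.

No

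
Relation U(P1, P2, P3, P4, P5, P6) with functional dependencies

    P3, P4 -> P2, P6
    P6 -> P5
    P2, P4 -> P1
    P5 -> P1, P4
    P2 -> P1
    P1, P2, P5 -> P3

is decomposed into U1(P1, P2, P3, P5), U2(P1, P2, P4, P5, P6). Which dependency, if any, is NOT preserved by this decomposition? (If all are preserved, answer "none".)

P3, P4 -> P2, P6

Check P3, P4 → P2, P6: no single fragment contains all of {P2, P3, P4, P6}, and the restricted closure of {P3, P4} across the fragments never reaches {P2, P6}.
P6 → P5 is preserved.
P2, P4 → P1 is preserved.
P5 → P1, P4 is preserved.
P2 → P1 is preserved.
P1, P2, P5 → P3 is preserved.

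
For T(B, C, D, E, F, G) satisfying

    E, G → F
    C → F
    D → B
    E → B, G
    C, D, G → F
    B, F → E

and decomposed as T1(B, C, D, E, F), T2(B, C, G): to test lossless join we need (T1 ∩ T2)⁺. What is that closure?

B, C, E, F, G

T1 ∩ T2 = {B, C}.
C → F applies, adding F
B, F → E applies, adding E
E → B, G applies, adding G
Closure: {B, C, E, F, G}.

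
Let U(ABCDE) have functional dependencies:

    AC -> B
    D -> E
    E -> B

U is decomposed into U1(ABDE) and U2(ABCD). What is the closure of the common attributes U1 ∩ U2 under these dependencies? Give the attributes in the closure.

U1 ∩ U2 = {ABD}.
D → E applies, adding E
Closure: {ABDE}.

ABDE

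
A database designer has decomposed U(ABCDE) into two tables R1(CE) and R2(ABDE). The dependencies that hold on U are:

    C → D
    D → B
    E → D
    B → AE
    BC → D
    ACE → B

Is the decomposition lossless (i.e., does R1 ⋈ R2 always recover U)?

Common attributes: R1 ∩ R2 = {E}.
Closure of {E}: E → D applies, adding D; D → B applies, adding B; B → AE applies, adding A. So (E)⁺ = {ABDE}.
This closure contains every attribute of R2, so R1 ∩ R2 → R2. The join is lossless.

Yes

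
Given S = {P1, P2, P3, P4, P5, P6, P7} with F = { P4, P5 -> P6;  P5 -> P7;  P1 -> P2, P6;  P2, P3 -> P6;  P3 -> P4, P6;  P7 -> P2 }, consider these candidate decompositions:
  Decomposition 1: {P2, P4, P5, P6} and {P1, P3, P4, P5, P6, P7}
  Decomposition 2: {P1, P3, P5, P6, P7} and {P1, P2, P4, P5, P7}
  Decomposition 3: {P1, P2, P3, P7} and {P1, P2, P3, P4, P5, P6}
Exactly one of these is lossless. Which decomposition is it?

Decomposition 1

Decomposition 1: common = {P4, P5, P6}, closure = {P2, P4, P5, P6, P7} → lossless.
Decomposition 2: common = {P1, P5, P7}, closure = {P1, P2, P5, P6, P7} → lossy.
Decomposition 3: common = {P1, P2, P3}, closure = {P1, P2, P3, P4, P6} → lossy.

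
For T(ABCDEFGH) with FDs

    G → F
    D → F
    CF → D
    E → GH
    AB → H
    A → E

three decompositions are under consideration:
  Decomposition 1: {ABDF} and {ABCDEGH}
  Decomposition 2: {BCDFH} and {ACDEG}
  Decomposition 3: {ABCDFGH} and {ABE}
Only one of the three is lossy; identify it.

Decomposition 2

Decomposition 1: common = {ABD}, closure = {ABDEFGH} → lossless.
Decomposition 2: common = {CD}, closure = {CDF} → lossy.
Decomposition 3: common = {AB}, closure = {ABEFGH} → lossless.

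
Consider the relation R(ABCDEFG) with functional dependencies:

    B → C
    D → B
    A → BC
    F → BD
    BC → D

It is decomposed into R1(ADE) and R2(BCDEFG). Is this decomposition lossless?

Common attributes: R1 ∩ R2 = {DE}.
Closure of {DE}: D → B applies, adding B; B → C applies, adding C. So (DE)⁺ = {BCDE}.
The closure contains neither all of R1 = {ADE} nor all of R2 = {BCDEFG}, so the common attributes are not a superkey of either fragment. The join is lossy.

No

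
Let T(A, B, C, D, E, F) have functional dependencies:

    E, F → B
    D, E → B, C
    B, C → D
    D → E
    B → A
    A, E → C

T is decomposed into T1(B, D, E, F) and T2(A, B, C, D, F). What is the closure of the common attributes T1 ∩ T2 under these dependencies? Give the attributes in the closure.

T1 ∩ T2 = {B, D, F}.
D → E applies, adding E
B → A applies, adding A
A, E → C applies, adding C
Closure: {A, B, C, D, E, F}.

A, B, C, D, E, F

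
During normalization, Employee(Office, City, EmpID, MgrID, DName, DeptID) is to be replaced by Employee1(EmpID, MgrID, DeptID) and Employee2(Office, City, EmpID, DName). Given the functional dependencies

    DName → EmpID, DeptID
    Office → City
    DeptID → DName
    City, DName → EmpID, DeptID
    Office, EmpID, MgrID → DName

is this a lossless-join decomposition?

No

Common attributes: Employee1 ∩ Employee2 = {EmpID}.
No dependency enlarges {EmpID}, so (EmpID)⁺ = {EmpID}.
The closure contains neither all of Employee1 = {EmpID, MgrID, DeptID} nor all of Employee2 = {Office, City, EmpID, DName}, so the common attributes are not a superkey of either fragment. The join is lossy.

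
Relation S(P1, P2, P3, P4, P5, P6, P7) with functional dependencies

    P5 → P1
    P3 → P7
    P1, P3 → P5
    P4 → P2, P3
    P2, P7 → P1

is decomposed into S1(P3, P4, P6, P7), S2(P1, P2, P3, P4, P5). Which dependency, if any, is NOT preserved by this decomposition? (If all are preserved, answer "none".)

Check P2, P7 → P1: no single fragment contains all of {P1, P2, P7}, and the restricted closure of {P2, P7} across the fragments never reaches {P1}.
P5 → P1 is preserved.
P3 → P7 is preserved.
P1, P3 → P5 is preserved.
P4 → P2, P3 is preserved.

P2, P7 → P1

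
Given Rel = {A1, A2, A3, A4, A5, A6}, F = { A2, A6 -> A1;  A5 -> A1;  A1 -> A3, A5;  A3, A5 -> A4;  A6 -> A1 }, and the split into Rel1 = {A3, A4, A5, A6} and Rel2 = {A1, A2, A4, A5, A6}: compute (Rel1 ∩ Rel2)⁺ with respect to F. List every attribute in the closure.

Rel1 ∩ Rel2 = {A4, A5, A6}.
A5 → A1 applies, adding A1
A1 → A3, A5 applies, adding A3
Closure: {A1, A3, A4, A5, A6}.

A1, A3, A4, A5, A6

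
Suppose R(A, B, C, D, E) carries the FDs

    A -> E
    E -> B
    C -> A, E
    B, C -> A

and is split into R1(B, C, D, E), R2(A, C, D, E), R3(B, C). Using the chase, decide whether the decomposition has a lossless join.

Chase test. Columns are A, B, C, D, E; row i has aⱼ where attribute j ∈ Ri, else bᵢⱼ.
Initial tableau (one row per fragment):
  row 1: b11 a2 a3 a4 a5
  row 2: a1 b22 a3 a4 a5
  row 3: b31 a2 a3 b34 b35
Rows 1 and 2 agree on E; apply E→B and equate their B entries.
Rows 1 and 2 agree on C; apply C→A, E and equate their A, E entries.
Rows 1 and 3 agree on C; apply C→A, E and equate their A, E entries.
Row 1 is now all distinguished symbols — the join is lossless.

Yes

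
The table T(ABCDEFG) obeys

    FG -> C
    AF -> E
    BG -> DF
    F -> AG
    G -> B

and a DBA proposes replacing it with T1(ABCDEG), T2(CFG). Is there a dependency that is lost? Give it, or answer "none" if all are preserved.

none

FG → C lies within T2.
AF → E: restricted closure across fragments reaches E.
BG → DF: restricted closure across fragments reaches DF.
F → AG: restricted closure across fragments reaches AG.
G → B lies within T1.
Every dependency is enforceable on the fragments, so the decomposition is dependency-preserving.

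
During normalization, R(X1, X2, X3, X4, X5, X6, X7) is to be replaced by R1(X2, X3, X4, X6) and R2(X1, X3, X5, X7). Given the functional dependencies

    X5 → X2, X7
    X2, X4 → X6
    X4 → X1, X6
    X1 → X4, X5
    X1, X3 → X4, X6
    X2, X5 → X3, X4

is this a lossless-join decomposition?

No

Common attributes: R1 ∩ R2 = {X3}.
No dependency enlarges {X3}, so (X3)⁺ = {X3}.
The closure contains neither all of R1 = {X2, X3, X4, X6} nor all of R2 = {X1, X3, X5, X7}, so the common attributes are not a superkey of either fragment. The join is lossy.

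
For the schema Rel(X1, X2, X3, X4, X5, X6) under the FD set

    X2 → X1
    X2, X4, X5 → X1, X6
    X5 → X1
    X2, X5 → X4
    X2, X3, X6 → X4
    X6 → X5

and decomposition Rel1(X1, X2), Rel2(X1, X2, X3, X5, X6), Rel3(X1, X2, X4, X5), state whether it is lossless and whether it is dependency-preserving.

lossless and dependency-preserving

Lossless test (chase): Rows 2 and 3 agree on X2, X5; apply X2, X5→X4 and equate their X4 entries. Rows 2 and 3 agree on X2, X4, X5; apply X2, X4, X5→X1, X6 and equate their X1, X6 entries. Row 2 is now all distinguished symbols — the join is lossless.
Dependency preservation: X2, X4, X5 → X1, X6; X2, X3, X6 → X4 are not contained in any single fragment, but the restricted closure of each left-hand side across the fragments still reaches the right-hand side; the remaining FDs each lie inside some fragment. All dependencies are preserved.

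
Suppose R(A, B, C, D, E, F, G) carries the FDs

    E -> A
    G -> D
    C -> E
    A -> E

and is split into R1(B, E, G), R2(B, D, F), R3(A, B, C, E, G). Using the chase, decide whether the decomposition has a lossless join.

No

Chase test. Columns are A, B, C, D, E, F, G; row i has aⱼ where attribute j ∈ Ri, else bᵢⱼ.
Initial tableau (one row per fragment):
  row 1: b11 a2 b13 b14 a5 b16 a7
  row 2: b21 a2 b23 a4 b25 a6 b27
  row 3: a1 a2 a3 b34 a5 b36 a7
Rows 1 and 3 agree on E; apply E→A and equate their A entries.
Rows 1 and 3 agree on G; apply G→D and equate their D entries.
No row becomes fully distinguished — the join is lossy.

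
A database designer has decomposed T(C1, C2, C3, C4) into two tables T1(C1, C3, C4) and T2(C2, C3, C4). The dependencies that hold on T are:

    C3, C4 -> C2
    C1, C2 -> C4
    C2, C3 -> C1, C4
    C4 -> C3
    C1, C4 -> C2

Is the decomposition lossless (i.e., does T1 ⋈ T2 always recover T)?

Yes

Common attributes: T1 ∩ T2 = {C3, C4}.
Closure of {C3, C4}: C3, C4 → C2 applies, adding C2; C2, C3 → C1, C4 applies, adding C1. So (C3, C4)⁺ = {C1, C2, C3, C4}.
This closure contains every attribute of T1, so T1 ∩ T2 → T1. The join is lossless.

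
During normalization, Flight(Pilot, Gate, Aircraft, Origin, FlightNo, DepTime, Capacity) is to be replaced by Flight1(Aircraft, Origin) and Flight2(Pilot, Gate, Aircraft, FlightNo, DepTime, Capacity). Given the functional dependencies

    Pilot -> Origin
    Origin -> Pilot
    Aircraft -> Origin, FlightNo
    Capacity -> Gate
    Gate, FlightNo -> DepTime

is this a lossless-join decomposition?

Yes

Common attributes: Flight1 ∩ Flight2 = {Aircraft}.
Closure of {Aircraft}: Aircraft → Origin, FlightNo applies, adding Origin, FlightNo; Origin → Pilot applies, adding Pilot. So (Aircraft)⁺ = {Pilot, Aircraft, Origin, FlightNo}.
This closure contains every attribute of Flight1, so Flight1 ∩ Flight2 → Flight1. The join is lossless.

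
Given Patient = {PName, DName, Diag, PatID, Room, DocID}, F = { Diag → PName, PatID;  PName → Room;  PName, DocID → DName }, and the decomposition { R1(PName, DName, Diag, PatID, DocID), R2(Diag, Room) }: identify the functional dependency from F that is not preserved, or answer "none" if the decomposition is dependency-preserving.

PName → Room

Check PName → Room: no single fragment contains all of {PName, Room}, and the restricted closure of {PName} across the fragments never reaches {Room}.
Diag → PName, PatID is preserved.
PName, DocID → DName is preserved.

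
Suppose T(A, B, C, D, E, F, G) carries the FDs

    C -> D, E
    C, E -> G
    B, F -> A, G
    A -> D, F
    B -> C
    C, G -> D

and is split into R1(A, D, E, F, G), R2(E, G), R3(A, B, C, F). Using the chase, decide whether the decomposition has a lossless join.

No

Chase test. Columns are A, B, C, D, E, F, G; row i has aⱼ where attribute j ∈ Ri, else bᵢⱼ.
Initial tableau (one row per fragment):
  row 1: a1 b12 b13 a4 a5 a6 a7
  row 2: b21 b22 b23 b24 a5 b26 a7
  row 3: a1 a2 a3 b34 b35 a6 b37
Rows 1 and 3 agree on A; apply A→D, F and equate their D, F entries.
No row becomes fully distinguished — the join is lossy.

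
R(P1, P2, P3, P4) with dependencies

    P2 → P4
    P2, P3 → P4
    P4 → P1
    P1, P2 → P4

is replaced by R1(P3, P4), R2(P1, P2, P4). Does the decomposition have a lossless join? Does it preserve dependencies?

Lossless test: (P4)⁺ = {P1, P4}, which is a superkey of neither fragment — lossy.
Dependency preservation: P2, P3 → P4 is not contained in any single fragment, but the restricted closure of its left-hand side across the fragments still reaches the right-hand side; the remaining FDs each lie inside some fragment. All dependencies are preserved.

lossy but dependency-preserving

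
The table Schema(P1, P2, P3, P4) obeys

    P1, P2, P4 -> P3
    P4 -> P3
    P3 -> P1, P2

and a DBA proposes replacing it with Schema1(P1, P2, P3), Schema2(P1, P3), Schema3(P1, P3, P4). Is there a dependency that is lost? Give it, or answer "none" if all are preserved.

none

P1, P2, P4 → P3: restricted closure across fragments reaches P3.
P4 → P3 lies within Schema3.
P3 → P1, P2 lies within Schema1.
Every dependency is enforceable on the fragments, so the decomposition is dependency-preserving.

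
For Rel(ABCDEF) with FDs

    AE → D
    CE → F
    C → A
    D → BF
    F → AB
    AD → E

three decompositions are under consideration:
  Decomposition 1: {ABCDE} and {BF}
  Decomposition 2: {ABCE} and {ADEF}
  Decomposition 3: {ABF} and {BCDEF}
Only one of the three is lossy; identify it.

Decomposition 1: common = {B}, closure = {B} → lossy.
Decomposition 2: common = {AE}, closure = {ABDEF} → lossless.
Decomposition 3: common = {BF}, closure = {ABF} → lossless.

Decomposition 1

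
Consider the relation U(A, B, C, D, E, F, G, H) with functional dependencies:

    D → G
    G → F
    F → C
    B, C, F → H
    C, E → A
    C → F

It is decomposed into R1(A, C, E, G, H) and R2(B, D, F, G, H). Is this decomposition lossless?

No

Common attributes: R1 ∩ R2 = {G, H}.
Closure of {G, H}: G → F applies, adding F; F → C applies, adding C. So (G, H)⁺ = {C, F, G, H}.
The closure contains neither all of R1 = {A, C, E, G, H} nor all of R2 = {B, D, F, G, H}, so the common attributes are not a superkey of either fragment. The join is lossy.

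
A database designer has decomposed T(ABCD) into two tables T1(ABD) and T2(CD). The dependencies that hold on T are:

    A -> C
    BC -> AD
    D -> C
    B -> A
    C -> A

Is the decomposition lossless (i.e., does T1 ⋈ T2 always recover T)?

Yes

Common attributes: T1 ∩ T2 = {D}.
Closure of {D}: D → C applies, adding C; C → A applies, adding A. So (D)⁺ = {ACD}.
This closure contains every attribute of T2, so T1 ∩ T2 → T2. The join is lossless.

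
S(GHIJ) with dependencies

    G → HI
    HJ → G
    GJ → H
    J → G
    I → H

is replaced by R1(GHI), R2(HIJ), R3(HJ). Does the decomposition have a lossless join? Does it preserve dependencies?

Lossless test (chase): Rows 2 and 3 agree on HJ; apply HJ→G and equate their G entries. Rows 2 and 3 agree on G; apply G→HI and equate their HI entries. No row becomes fully distinguished — the join is lossy.
Dependency preservation: the restricted closure of {HJ} across the fragments never reaches {G}, so HJ → G cannot be enforced without a join — not preserved.

lossy and not dependency-preserving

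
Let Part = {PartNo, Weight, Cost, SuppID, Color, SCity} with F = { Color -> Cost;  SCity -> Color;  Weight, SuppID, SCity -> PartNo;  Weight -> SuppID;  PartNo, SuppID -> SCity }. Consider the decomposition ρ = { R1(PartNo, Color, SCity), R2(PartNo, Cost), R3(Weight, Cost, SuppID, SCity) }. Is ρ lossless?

No

Chase test. Columns are PartNo, Weight, Cost, SuppID, Color, SCity; row i has aⱼ where attribute j ∈ Ri, else bᵢⱼ.
Initial tableau (one row per fragment):
  row 1: a1 b12 b13 b14 a5 a6
  row 2: a1 b22 a3 b24 b25 b26
  row 3: b31 a2 a3 a4 b35 a6
Rows 1 and 3 agree on SCity; apply SCity→Color and equate their Color entries.
Rows 1 and 3 agree on Color; apply Color→Cost and equate their Cost entries.
No row becomes fully distinguished — the join is lossy.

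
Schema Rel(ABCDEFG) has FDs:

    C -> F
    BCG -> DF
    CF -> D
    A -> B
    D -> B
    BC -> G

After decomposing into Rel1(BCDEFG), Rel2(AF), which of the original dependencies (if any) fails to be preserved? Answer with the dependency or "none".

A -> B

Check A → B: no single fragment contains all of {AB}, and the restricted closure of {A} across the fragments never reaches {B}.
C → F is preserved.
BCG → DF is preserved.
CF → D is preserved.
D → B is preserved.
BC → G is preserved.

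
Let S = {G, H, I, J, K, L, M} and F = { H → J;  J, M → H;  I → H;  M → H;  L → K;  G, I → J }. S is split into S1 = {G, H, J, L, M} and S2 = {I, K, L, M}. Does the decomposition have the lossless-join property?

No

Common attributes: S1 ∩ S2 = {L, M}.
Closure of {L, M}: M → H applies, adding H; L → K applies, adding K; H → J applies, adding J. So (L, M)⁺ = {H, J, K, L, M}.
The closure contains neither all of S1 = {G, H, J, L, M} nor all of S2 = {I, K, L, M}, so the common attributes are not a superkey of either fragment. The join is lossy.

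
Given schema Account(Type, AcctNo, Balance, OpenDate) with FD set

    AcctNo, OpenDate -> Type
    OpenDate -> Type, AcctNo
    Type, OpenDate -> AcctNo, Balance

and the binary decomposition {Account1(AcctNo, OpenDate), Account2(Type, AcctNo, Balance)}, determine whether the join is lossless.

No

Common attributes: Account1 ∩ Account2 = {AcctNo}.
No dependency enlarges {AcctNo}, so (AcctNo)⁺ = {AcctNo}.
The closure contains neither all of Account1 = {AcctNo, OpenDate} nor all of Account2 = {Type, AcctNo, Balance}, so the common attributes are not a superkey of either fragment. The join is lossy.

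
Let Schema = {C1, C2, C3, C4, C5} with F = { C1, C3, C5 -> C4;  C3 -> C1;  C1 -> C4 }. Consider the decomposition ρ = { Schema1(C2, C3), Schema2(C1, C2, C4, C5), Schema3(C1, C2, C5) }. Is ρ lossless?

No

Chase test. Columns are C1, C2, C3, C4, C5; row i has aⱼ where attribute j ∈ Schemai, else bᵢⱼ.
Initial tableau (one row per fragment):
  row 1: b11 a2 a3 b14 b15
  row 2: a1 a2 b23 a4 a5
  row 3: a1 a2 b33 b34 a5
Rows 2 and 3 agree on C1; apply C1→C4 and equate their C4 entries.
No row becomes fully distinguished — the join is lossy.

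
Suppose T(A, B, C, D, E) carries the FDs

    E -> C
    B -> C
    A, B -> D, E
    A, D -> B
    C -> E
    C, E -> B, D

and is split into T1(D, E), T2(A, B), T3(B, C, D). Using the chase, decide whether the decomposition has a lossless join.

Chase test. Columns are A, B, C, D, E; row i has aⱼ where attribute j ∈ Ti, else bᵢⱼ.
Initial tableau (one row per fragment):
  row 1: b11 b12 b13 a4 a5
  row 2: a1 a2 b23 b24 b25
  row 3: b31 a2 a3 a4 b35
Rows 2 and 3 agree on B; apply B→C and equate their C entries.
Rows 2 and 3 agree on C; apply C→E and equate their E entries.
Rows 2 and 3 agree on C, E; apply C, E→B, D and equate their B, D entries.
No row becomes fully distinguished — the join is lossy.

No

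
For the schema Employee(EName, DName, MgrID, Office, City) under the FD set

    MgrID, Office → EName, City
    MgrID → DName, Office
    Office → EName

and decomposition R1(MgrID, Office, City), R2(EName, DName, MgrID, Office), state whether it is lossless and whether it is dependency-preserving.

Lossless test: (MgrID, Office)⁺ = {EName, DName, MgrID, Office, City}, which contains all of one fragment — lossless.
Dependency preservation: MgrID, Office → EName, City is not contained in any single fragment, but the restricted closure of its left-hand side across the fragments still reaches the right-hand side; the remaining FDs each lie inside some fragment. All dependencies are preserved.

lossless and dependency-preserving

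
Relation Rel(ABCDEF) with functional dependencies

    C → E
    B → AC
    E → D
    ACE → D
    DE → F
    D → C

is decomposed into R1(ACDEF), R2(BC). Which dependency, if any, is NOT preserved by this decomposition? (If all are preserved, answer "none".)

B → AC

Check B → AC: no single fragment contains all of {ABC}, and the restricted closure of {B} across the fragments never reaches {AC}.
C → E is preserved.
E → D is preserved.
ACE → D is preserved.
DE → F is preserved.
D → C is preserved.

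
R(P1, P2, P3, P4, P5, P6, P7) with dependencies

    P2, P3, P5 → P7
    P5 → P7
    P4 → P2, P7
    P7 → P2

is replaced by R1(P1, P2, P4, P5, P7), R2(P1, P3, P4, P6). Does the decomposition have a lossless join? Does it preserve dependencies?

Lossless test: (P1, P4)⁺ = {P1, P2, P4, P7}, which is a superkey of neither fragment — lossy.
Dependency preservation: P2, P3, P5 → P7 is not contained in any single fragment, but the restricted closure of its left-hand side across the fragments still reaches the right-hand side; the remaining FDs each lie inside some fragment. All dependencies are preserved.

lossy but dependency-preserving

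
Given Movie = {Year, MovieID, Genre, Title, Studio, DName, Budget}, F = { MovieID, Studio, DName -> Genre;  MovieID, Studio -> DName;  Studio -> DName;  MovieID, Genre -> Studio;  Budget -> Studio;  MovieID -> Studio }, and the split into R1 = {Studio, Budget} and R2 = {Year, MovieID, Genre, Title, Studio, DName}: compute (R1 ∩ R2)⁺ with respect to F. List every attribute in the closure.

R1 ∩ R2 = {Studio}.
Studio → DName applies, adding DName
Closure: {Studio, DName}.

Studio, DName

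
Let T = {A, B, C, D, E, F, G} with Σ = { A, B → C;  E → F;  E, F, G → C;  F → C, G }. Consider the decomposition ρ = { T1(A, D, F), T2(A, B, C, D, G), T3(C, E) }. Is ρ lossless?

No

Chase test. Columns are A, B, C, D, E, F, G; row i has aⱼ where attribute j ∈ Ti, else bᵢⱼ.
Initial tableau (one row per fragment):
  row 1: a1 b12 b13 a4 b15 a6 b17
  row 2: a1 a2 a3 a4 b25 b26 a7
  row 3: b31 b32 a3 b34 a5 b36 b37
No row becomes fully distinguished — the join is lossy.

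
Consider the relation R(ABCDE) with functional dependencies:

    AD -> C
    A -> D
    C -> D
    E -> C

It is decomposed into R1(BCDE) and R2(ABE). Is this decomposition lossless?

Common attributes: R1 ∩ R2 = {BE}.
Closure of {BE}: E → C applies, adding C; C → D applies, adding D. So (BE)⁺ = {BCDE}.
This closure contains every attribute of R1, so R1 ∩ R2 → R1. The join is lossless.

Yes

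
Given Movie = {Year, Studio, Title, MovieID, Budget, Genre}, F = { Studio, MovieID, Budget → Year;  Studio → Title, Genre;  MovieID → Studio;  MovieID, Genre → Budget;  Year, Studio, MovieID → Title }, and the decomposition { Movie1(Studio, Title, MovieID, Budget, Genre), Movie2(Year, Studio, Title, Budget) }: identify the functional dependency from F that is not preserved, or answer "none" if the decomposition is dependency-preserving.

Studio, MovieID, Budget → Year

Check Studio, MovieID, Budget → Year: no single fragment contains all of {Year, Studio, MovieID, Budget}, and the restricted closure of {Studio, MovieID, Budget} across the fragments never reaches {Year}.
Studio → Title, Genre is preserved.
MovieID → Studio is preserved.
MovieID, Genre → Budget is preserved.
Year, Studio, MovieID → Title is preserved.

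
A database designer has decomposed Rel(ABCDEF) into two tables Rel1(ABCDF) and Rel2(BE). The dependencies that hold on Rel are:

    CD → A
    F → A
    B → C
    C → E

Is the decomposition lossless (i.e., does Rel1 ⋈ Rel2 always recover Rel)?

Yes

Common attributes: Rel1 ∩ Rel2 = {B}.
Closure of {B}: B → C applies, adding C; C → E applies, adding E. So (B)⁺ = {BCE}.
This closure contains every attribute of Rel2, so Rel1 ∩ Rel2 → Rel2. The join is lossless.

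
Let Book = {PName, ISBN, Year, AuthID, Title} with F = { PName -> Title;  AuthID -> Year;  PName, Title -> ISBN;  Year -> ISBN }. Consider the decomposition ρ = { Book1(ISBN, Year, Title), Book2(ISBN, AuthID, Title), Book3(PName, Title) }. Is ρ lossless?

No

Chase test. Columns are PName, ISBN, Year, AuthID, Title; row i has aⱼ where attribute j ∈ Booki, else bᵢⱼ.
Initial tableau (one row per fragment):
  row 1: b11 a2 a3 b14 a5
  row 2: b21 a2 b23 a4 a5
  row 3: a1 b32 b33 b34 a5
No row becomes fully distinguished — the join is lossy.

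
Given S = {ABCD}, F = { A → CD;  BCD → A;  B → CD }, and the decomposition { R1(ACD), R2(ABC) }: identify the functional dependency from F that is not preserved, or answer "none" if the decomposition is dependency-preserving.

A → CD lies within R1.
BCD → A: restricted closure across fragments reaches A.
B → CD: restricted closure across fragments reaches CD.
Every dependency is enforceable on the fragments, so the decomposition is dependency-preserving.

none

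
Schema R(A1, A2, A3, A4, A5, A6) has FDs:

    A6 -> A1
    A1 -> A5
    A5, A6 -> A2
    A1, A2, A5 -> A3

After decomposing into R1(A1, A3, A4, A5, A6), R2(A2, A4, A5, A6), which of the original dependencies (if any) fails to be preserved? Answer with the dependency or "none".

Check A1, A2, A5 → A3: no single fragment contains all of {A1, A2, A3, A5}, and the restricted closure of {A1, A2, A5} across the fragments never reaches {A3}.
A6 → A1 is preserved.
A1 → A5 is preserved.
A5, A6 → A2 is preserved.

A1, A2, A5 -> A3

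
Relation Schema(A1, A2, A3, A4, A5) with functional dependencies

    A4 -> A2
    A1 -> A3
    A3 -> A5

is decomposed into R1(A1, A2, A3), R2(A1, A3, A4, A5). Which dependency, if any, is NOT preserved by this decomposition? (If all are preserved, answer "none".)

Check A4 → A2: no single fragment contains all of {A2, A4}, and the restricted closure of {A4} across the fragments never reaches {A2}.
A1 → A3 is preserved.
A3 → A5 is preserved.

A4 -> A2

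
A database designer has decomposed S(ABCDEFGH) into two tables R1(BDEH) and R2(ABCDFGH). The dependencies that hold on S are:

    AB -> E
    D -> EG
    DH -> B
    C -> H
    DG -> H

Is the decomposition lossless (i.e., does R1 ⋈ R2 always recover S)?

Yes

Common attributes: R1 ∩ R2 = {BDH}.
Closure of {BDH}: D → EG applies, adding EG. So (BDH)⁺ = {BDEGH}.
This closure contains every attribute of R1, so R1 ∩ R2 → R1. The join is lossless.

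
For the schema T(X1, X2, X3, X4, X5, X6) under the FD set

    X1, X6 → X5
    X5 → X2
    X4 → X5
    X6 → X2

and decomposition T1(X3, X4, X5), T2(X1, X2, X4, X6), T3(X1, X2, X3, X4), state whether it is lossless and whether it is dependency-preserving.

lossy and not dependency-preserving

Lossless test (chase): Rows 1 and 2 agree on X4; apply X4→X5 and equate their X5 entries. Rows 1 and 3 agree on X4; apply X4→X5 and equate their X5 entries. Rows 1 and 2 agree on X5; apply X5→X2 and equate their X2 entries. No row becomes fully distinguished — the join is lossy.
Dependency preservation: the restricted closure of {X1, X6} across the fragments never reaches {X5}, so X1, X6 → X5 cannot be enforced without a join — not preserved.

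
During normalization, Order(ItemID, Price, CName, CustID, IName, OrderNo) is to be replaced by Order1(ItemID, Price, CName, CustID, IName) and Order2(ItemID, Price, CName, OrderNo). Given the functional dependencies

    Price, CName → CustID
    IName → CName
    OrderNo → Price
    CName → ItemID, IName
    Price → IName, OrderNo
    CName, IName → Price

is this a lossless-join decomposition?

Common attributes: Order1 ∩ Order2 = {ItemID, Price, CName}.
Closure of {ItemID, Price, CName}: Price, CName → CustID applies, adding CustID; CName → ItemID, IName applies, adding IName; Price → IName, OrderNo applies, adding OrderNo. So (ItemID, Price, CName)⁺ = {ItemID, Price, CName, CustID, IName, OrderNo}.
This closure contains every attribute of Order1, so Order1 ∩ Order2 → Order1. The join is lossless.

Yes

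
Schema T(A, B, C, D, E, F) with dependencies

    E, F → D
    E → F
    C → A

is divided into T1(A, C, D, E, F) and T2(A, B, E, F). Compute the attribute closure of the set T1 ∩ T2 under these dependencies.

A, D, E, F

T1 ∩ T2 = {A, E, F}.
E, F → D applies, adding D
Closure: {A, D, E, F}.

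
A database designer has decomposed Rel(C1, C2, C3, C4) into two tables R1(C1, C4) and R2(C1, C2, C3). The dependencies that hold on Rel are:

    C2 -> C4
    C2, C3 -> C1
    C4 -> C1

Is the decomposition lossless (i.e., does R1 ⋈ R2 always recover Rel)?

Common attributes: R1 ∩ R2 = {C1}.
No dependency enlarges {C1}, so (C1)⁺ = {C1}.
The closure contains neither all of R1 = {C1, C4} nor all of R2 = {C1, C2, C3}, so the common attributes are not a superkey of either fragment. The join is lossy.

No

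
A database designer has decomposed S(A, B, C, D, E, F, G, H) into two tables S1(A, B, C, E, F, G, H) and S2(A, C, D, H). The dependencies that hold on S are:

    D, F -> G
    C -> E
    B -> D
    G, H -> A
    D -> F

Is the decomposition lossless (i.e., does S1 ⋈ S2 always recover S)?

No

Common attributes: S1 ∩ S2 = {A, C, H}.
Closure of {A, C, H}: C → E applies, adding E. So (A, C, H)⁺ = {A, C, E, H}.
The closure contains neither all of S1 = {A, B, C, E, F, G, H} nor all of S2 = {A, C, D, H}, so the common attributes are not a superkey of either fragment. The join is lossy.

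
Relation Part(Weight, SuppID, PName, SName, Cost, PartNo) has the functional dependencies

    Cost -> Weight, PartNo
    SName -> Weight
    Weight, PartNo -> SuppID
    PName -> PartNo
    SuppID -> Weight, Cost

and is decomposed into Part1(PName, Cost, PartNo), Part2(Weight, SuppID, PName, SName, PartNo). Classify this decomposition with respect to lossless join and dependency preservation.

lossy and not dependency-preserving

Lossless test: (PName, PartNo)⁺ = {PName, PartNo}, which is a superkey of neither fragment — lossy.
Dependency preservation: the restricted closure of {Cost} across the fragments never reaches {Weight, PartNo}, so Cost → Weight, PartNo cannot be enforced without a join — not preserved.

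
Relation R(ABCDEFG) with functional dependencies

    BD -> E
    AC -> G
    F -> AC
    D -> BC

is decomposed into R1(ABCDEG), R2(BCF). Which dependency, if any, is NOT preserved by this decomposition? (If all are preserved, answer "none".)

Check F → AC: no single fragment contains all of {ACF}, and the restricted closure of {F} across the fragments never reaches {AC}.
BD → E is preserved.
AC → G is preserved.
D → BC is preserved.

F -> AC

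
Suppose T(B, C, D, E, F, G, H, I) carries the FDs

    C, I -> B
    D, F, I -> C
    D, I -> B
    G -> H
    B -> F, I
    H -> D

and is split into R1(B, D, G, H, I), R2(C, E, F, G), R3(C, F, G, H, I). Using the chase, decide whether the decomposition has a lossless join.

Chase test. Columns are B, C, D, E, F, G, H, I; row i has aⱼ where attribute j ∈ Ri, else bᵢⱼ.
Initial tableau (one row per fragment):
  row 1: a1 b12 a3 b14 b15 a6 a7 a8
  row 2: b21 a2 b23 a4 a5 a6 b27 b28
  row 3: b31 a2 b33 b34 a5 a6 a7 a8
Rows 1 and 2 agree on G; apply G→H and equate their H entries.
Rows 1 and 2 agree on H; apply H→D and equate their D entries.
Rows 1 and 3 agree on H; apply H→D and equate their D entries.
Rows 1 and 3 agree on D, I; apply D, I→B and equate their B entries.
Rows 1 and 3 agree on B; apply B→F, I and equate their F, I entries.
Rows 1 and 3 agree on D, F, I; apply D, F, I→C and equate their C entries.
No row becomes fully distinguished — the join is lossy.

No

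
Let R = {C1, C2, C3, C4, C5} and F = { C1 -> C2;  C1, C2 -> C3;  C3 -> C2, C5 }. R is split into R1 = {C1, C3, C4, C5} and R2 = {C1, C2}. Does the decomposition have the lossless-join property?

Yes

Common attributes: R1 ∩ R2 = {C1}.
Closure of {C1}: C1 → C2 applies, adding C2; C1, C2 → C3 applies, adding C3; C3 → C2, C5 applies, adding C5. So (C1)⁺ = {C1, C2, C3, C5}.
This closure contains every attribute of R2, so R1 ∩ R2 → R2. The join is lossless.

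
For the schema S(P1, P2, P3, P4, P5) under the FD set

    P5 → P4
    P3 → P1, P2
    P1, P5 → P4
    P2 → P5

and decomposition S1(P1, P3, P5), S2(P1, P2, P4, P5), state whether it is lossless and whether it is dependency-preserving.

Lossless test: (P1, P5)⁺ = {P1, P4, P5}, which is a superkey of neither fragment — lossy.
Dependency preservation: the restricted closure of {P3} across the fragments never reaches {P1, P2}, so P3 → P1, P2 cannot be enforced without a join — not preserved.

lossy and not dependency-preserving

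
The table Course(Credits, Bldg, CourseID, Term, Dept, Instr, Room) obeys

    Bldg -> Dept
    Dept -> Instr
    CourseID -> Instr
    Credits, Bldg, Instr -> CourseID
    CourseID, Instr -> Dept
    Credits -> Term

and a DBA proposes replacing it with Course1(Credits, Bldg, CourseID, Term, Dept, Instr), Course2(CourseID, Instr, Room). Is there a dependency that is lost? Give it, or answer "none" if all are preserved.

none

Bldg → Dept lies within Course1.
Dept → Instr lies within Course1.
CourseID → Instr lies within Course1.
Credits, Bldg, Instr → CourseID lies within Course1.
CourseID, Instr → Dept lies within Course1.
Credits → Term lies within Course1.
Every dependency is enforceable on the fragments, so the decomposition is dependency-preserving.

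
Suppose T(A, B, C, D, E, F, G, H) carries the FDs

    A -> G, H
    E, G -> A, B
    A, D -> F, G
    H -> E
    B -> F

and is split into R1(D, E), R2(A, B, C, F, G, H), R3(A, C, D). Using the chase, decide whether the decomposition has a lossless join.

No

Chase test. Columns are A, B, C, D, E, F, G, H; row i has aⱼ where attribute j ∈ Ri, else bᵢⱼ.
Initial tableau (one row per fragment):
  row 1: b11 b12 b13 a4 a5 b16 b17 b18
  row 2: a1 a2 a3 b24 b25 a6 a7 a8
  row 3: a1 b32 a3 a4 b35 b36 b37 b38
Rows 2 and 3 agree on A; apply A→G, H and equate their G, H entries.
Rows 2 and 3 agree on H; apply H→E and equate their E entries.
Rows 2 and 3 agree on E, G; apply E, G→A, B and equate their A, B entries.
Rows 2 and 3 agree on B; apply B→F and equate their F entries.
No row becomes fully distinguished — the join is lossy.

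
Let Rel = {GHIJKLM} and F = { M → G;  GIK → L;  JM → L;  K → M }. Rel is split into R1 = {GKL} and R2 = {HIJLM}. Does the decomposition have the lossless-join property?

No

Common attributes: R1 ∩ R2 = {L}.
No dependency enlarges {L}, so (L)⁺ = {L}.
The closure contains neither all of R1 = {GKL} nor all of R2 = {HIJLM}, so the common attributes are not a superkey of either fragment. The join is lossy.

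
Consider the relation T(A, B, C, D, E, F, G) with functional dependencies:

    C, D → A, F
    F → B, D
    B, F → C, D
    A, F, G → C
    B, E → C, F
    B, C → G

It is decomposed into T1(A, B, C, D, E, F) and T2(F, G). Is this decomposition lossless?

Common attributes: T1 ∩ T2 = {F}.
Closure of {F}: F → B, D applies, adding B, D; B, F → C, D applies, adding C; B, C → G applies, adding G; C, D → A, F applies, adding A. So (F)⁺ = {A, B, C, D, F, G}.
This closure contains every attribute of T2, so T1 ∩ T2 → T2. The join is lossless.

Yes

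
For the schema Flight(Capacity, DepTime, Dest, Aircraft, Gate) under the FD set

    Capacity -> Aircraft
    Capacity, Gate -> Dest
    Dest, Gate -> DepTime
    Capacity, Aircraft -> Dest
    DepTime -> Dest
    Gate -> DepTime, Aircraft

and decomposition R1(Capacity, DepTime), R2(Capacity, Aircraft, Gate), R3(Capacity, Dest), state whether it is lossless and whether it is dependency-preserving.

Lossless test (chase): Rows 1 and 2 agree on Capacity; apply Capacity→Aircraft and equate their Aircraft entries. Rows 1 and 3 agree on Capacity; apply Capacity→Aircraft and equate their Aircraft entries. Rows 1 and 2 agree on Capacity, Aircraft; apply Capacity, Aircraft→Dest and equate their Dest entries. Rows 1 and 3 agree on Capacity, Aircraft; apply Capacity, Aircraft→Dest and equate their Dest entries. No row becomes fully distinguished — the join is lossy.
Dependency preservation: the restricted closure of {Dest, Gate} across the fragments never reaches {DepTime}, so Dest, Gate → DepTime cannot be enforced without a join — not preserved.

lossy and not dependency-preserving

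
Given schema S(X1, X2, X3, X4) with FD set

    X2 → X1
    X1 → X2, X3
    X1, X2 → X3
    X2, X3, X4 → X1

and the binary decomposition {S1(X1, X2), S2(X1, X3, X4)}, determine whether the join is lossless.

Common attributes: S1 ∩ S2 = {X1}.
Closure of {X1}: X1 → X2, X3 applies, adding X2, X3. So (X1)⁺ = {X1, X2, X3}.
This closure contains every attribute of S1, so S1 ∩ S2 → S1. The join is lossless.

Yes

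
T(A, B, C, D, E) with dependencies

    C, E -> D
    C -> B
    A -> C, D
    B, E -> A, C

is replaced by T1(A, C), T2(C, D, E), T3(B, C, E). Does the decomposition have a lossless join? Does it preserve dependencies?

lossy and not dependency-preserving

Lossless test (chase): Rows 2 and 3 agree on C, E; apply C, E→D and equate their D entries. Rows 1 and 2 agree on C; apply C→B and equate their B entries. Rows 1 and 3 agree on C; apply C→B and equate their B entries. Rows 2 and 3 agree on B, E; apply B, E→A, C and equate their A, C entries. No row becomes fully distinguished — the join is lossy.
Dependency preservation: the restricted closure of {A} across the fragments never reaches {C, D}, so A → C, D cannot be enforced without a join — not preserved.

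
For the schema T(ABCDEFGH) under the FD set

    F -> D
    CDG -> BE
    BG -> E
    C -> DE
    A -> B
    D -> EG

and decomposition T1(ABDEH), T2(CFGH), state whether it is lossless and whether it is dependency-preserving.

lossy and not dependency-preserving

Lossless test: (H)⁺ = {H}, which is a superkey of neither fragment — lossy.
Dependency preservation: the restricted closure of {F} across the fragments never reaches {D}, so F → D cannot be enforced without a join — not preserved.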